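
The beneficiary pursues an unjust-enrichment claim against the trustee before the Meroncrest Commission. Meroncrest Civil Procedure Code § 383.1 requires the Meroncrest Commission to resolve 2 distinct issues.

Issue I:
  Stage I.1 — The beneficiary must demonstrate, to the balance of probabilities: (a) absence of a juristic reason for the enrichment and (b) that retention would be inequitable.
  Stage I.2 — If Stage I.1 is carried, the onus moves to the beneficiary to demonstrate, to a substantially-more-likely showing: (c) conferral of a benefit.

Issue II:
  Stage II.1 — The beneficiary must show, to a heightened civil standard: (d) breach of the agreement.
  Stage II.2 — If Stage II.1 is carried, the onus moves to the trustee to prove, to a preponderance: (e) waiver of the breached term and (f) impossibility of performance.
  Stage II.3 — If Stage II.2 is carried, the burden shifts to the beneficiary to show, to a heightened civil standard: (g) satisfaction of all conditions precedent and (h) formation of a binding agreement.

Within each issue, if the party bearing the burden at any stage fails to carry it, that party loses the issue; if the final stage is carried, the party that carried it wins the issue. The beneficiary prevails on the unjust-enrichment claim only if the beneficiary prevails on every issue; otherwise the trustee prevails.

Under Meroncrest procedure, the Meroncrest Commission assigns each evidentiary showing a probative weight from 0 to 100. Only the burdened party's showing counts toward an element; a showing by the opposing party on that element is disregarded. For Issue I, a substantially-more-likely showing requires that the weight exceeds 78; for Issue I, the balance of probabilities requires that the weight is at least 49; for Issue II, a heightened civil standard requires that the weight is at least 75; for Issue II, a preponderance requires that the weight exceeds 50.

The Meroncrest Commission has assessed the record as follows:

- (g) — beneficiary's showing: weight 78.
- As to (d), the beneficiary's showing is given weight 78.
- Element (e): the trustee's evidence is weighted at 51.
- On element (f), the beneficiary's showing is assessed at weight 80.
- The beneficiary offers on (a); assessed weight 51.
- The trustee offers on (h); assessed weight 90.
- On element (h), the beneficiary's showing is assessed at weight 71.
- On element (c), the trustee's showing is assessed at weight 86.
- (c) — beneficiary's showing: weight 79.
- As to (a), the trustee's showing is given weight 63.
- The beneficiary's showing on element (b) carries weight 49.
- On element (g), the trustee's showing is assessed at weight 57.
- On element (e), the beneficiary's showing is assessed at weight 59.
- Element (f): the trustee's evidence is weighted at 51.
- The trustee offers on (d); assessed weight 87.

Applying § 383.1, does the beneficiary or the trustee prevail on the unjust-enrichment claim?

— Issue I —
Stage I.1 (beneficiary, the balance of probabilities, weight is at least 49): (a) 51 (trustee's 63 disregarded) ≥ 49 — meets; (b) 49 ≥ 49 — meets.
  Stage I.1 carried; the burden remains with the beneficiary.
Stage I.2 (beneficiary, a substantially-more-likely showing, weight exceeds 78): (c) 79 (trustee's 86 disregarded) > 78 — meets.
  The beneficiary carries the last stage.
All stages carried — the beneficiary prevails on this issue.
— Issue II —
Stage II.1 (beneficiary, a heightened civil standard, weight is at least 75): (d) 78 (trustee's 87 disregarded) ≥ 75 — meets.
  Stage II.1 carried; the burden shifts to the trustee.
Stage II.2 (trustee, a preponderance, weight exceeds 50): (e) 51 (beneficiary's 59 disregarded) > 50 — meets; (f) 51 (beneficiary's 80 disregarded) > 50 — meets.
  The trustee carries Stage II.2; the beneficiary now bears the burden.
Stage II.3 (beneficiary, a heightened civil standard, weight is at least 75): (g) 78 (trustee's 57 disregarded) ≥ 75 — meets; (h) 71 (trustee's 90 disregarded) < 75 — fails.
  Stage II.3 not carried; the beneficiary fails its burden.
So the trustee prevails on this issue.
Per-issue: Issue I → beneficiary; Issue II → trustee. The beneficiary must prevail on every issue; overall, the trustee prevails.

trustee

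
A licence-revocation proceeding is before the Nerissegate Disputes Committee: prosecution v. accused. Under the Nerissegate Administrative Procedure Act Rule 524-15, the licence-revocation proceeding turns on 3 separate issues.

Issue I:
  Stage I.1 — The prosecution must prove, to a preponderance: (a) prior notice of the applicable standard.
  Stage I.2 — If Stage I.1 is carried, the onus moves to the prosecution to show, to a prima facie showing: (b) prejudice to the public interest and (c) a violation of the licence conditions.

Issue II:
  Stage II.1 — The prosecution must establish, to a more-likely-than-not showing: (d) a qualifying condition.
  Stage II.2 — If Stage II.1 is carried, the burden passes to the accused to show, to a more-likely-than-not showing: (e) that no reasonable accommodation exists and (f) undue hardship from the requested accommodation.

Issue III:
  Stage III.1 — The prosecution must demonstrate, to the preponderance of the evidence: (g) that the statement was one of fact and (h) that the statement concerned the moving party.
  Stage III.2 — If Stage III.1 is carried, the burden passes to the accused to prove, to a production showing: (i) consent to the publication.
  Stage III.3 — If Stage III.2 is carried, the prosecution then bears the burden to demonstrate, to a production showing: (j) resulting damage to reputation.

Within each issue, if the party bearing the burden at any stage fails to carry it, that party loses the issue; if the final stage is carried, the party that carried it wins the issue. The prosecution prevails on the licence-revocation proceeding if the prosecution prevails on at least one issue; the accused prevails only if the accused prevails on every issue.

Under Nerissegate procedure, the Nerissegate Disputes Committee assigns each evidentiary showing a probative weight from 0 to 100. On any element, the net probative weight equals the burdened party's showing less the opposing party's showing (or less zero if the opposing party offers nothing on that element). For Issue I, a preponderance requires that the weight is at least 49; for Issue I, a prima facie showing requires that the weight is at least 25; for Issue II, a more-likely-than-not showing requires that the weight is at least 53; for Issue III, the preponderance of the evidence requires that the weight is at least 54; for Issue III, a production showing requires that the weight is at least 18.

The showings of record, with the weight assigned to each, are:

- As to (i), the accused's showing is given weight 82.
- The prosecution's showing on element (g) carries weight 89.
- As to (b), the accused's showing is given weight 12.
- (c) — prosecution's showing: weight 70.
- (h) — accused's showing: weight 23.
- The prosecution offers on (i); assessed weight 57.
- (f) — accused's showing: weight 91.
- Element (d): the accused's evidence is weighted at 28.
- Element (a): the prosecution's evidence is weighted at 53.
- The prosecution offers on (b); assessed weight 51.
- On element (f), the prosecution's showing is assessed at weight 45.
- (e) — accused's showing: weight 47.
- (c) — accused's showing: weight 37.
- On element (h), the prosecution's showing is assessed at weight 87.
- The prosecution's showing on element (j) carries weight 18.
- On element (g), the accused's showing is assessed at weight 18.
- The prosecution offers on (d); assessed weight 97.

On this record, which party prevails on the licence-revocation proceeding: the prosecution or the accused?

— Issue I —
Stage I.1 — burden on prosecution; standard: a preponderance (weight is at least 49).
    (a): 53 ≥ 49 [met]
  All elements met. The prosecution retains the burden for Stage I.2.
Stage I.2 — burden on prosecution; standard: a prima facie showing (weight is at least 25).
    (b): 51 − 12 = 39 ≥ 25 [met]
    (c): 70 − 37 = 33 ≥ 25 [met]
  All elements met at the final stage.
Every stage carried; the prosecution prevails on this issue.
— Issue II —
Stage II.1 (prosecution, a more-likely-than-not showing, weight is at least 53): (d) net 97−28=69 ≥ 53 — meets.
  All elements met. The burden passes to the accused.
Stage II.2 (accused, a more-likely-than-not showing, weight is at least 53): (e) 47 < 53 — fails; (f) net 91−45=46 < 53 — fails.
  Stage II.2 not carried; the accused fails its burden.
The prosecution prevails on this issue.
— Issue III —
Stage III.1 (prosecution, the preponderance of the evidence, weight is at least 54): (g) net 89−18=71 ≥ 54 — meets; (h) net 87−23=64 ≥ 54 — meets.
  The prosecution carries Stage III.1; the accused now bears the burden.
Stage III.2 (accused, a production showing, weight is at least 18): (i) net 82−57=25 ≥ 18 — meets.
  Stage III.2 carried; the burden shifts to the prosecution.
Stage III.3 (prosecution, a production showing, weight is at least 18): (j) 18 ≥ 18 — meets.
  The prosecution carries the last stage.
All stages carried — the prosecution prevails on this issue.
Per-issue: Issue I → prosecution; Issue II → prosecution; Issue III → prosecution. The prosecution must prevail on at least one issue; overall, the prosecution prevails.

prosecution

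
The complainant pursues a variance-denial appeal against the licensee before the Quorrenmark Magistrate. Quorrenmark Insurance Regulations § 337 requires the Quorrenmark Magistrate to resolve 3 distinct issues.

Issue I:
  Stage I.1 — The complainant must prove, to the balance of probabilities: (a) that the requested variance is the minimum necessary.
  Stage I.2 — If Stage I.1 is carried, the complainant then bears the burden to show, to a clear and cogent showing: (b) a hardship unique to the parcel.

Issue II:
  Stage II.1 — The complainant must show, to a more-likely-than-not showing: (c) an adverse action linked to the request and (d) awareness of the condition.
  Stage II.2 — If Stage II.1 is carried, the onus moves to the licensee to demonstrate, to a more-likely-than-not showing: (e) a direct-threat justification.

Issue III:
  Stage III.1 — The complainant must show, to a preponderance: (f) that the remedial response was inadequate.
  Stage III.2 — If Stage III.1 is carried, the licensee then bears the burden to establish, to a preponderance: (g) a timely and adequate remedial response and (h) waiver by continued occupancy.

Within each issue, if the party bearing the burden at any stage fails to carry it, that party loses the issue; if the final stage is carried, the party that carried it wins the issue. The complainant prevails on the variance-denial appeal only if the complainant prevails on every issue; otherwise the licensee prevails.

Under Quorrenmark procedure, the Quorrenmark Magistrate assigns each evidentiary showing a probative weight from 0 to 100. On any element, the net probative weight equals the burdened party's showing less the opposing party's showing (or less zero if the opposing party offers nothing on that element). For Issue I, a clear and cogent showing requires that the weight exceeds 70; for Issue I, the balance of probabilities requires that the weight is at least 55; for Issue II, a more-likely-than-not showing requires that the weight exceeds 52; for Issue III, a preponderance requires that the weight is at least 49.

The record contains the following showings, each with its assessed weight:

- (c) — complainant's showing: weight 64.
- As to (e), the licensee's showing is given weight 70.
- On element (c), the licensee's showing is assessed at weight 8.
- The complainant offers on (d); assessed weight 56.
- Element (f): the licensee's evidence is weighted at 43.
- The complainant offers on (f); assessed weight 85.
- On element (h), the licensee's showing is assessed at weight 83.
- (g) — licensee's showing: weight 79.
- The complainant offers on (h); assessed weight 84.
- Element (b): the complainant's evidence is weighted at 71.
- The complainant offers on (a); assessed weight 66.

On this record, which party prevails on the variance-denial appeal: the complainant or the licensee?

licensee

— Issue I —
At Stage I.1 the complainant must meet the balance of probabilities (weight is at least 55): on (a) the weight is 66, ≥ 55, so (a) meets the standard.
  Stage I.1 carried; the burden remains with the complainant.
At Stage I.2 the complainant must meet a clear and cogent showing (weight exceeds 70): on (b) the weight is 71, which does exceed 70, so (b) meets the standard.
  All elements met at the final stage.
All stages carried — the complainant prevails on this issue.
— Issue II —
Stage II.1 (complainant, a more-likely-than-not showing, weight exceeds 52): (c) net 64−8=56 > 52 — meets; (d) 56 > 52 — meets.
  Stage II.1 carried; the burden shifts to the licensee.
Stage II.2 (licensee, a more-likely-than-not showing, weight exceeds 52): (e) 70 > 52 — meets.
  Stage II.2 carried; the final stage is satisfied.
All stages carried — the licensee prevails on this issue.
— Issue III —
Stage III.1 (complainant, a preponderance, weight is at least 49): (f) net 85−43=42 < 49 — fails.
  The complainant does not carry Stage III.1.
The licensee prevails on this issue.
Per-issue: Issue I → complainant; Issue II → licensee; Issue III → licensee. The complainant must prevail on every issue; overall, the licensee prevails.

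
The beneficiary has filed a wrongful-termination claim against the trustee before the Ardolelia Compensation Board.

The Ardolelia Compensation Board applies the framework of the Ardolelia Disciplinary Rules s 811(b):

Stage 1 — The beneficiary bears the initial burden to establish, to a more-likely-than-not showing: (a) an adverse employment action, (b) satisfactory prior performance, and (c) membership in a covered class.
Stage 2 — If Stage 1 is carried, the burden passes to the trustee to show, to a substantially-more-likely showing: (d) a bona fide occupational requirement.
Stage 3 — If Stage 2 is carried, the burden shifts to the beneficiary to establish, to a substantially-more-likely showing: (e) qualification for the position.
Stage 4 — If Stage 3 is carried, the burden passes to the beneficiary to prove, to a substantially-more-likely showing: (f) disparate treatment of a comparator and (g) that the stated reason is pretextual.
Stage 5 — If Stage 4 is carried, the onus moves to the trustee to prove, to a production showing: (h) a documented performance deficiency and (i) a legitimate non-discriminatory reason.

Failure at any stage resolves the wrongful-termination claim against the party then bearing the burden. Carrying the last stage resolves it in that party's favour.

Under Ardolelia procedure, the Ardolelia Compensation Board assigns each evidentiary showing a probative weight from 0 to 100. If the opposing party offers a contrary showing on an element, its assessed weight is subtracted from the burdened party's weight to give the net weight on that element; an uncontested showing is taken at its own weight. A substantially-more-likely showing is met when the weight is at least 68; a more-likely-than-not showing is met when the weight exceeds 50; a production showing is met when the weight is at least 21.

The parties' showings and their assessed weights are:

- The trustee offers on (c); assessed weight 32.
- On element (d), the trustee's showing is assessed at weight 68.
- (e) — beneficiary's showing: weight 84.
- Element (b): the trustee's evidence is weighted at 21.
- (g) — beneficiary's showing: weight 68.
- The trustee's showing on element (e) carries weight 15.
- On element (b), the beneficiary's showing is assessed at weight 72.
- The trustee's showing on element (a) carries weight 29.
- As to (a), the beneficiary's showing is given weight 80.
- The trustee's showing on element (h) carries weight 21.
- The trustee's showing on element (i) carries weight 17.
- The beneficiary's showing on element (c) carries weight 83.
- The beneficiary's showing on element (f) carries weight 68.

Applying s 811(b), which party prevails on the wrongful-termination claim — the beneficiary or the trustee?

beneficiary

Stage 1 — burden on beneficiary; standard: a more-likely-than-not showing (weight exceeds 50).
    (a): 80 − 29 = 51 > 50 [met]
    (b): 72 − 21 = 51 > 50 [met]
    (c): 83 − 32 = 51 > 50 [met]
  The beneficiary carries Stage 1; the trustee now bears the burden.
Stage 2 — burden on trustee; standard: a substantially-more-likely showing (weight is at least 68).
    (d): 68 ≥ 68 [met]
  All elements met. The burden passes to the beneficiary.
Stage 3 — burden on beneficiary; standard: a substantially-more-likely showing (weight is at least 68).
    (e): 84 − 15 = 69 ≥ 68 [met]
  Stage 3 carried; the burden remains with the beneficiary.
Stage 4 — burden on beneficiary; standard: a substantially-more-likely showing (weight is at least 68).
    (f): 68 ≥ 68 [met]
    (g): 68 ≥ 68 [met]
  The beneficiary carries Stage 4; the trustee now bears the burden.
Stage 5 — burden on trustee; standard: a production showing (weight is at least 21).
    (h): 21 ≥ 21 [met]
    (i): 17 < 21 [not met]
  The trustee does not carry Stage 5.
So the beneficiary prevails.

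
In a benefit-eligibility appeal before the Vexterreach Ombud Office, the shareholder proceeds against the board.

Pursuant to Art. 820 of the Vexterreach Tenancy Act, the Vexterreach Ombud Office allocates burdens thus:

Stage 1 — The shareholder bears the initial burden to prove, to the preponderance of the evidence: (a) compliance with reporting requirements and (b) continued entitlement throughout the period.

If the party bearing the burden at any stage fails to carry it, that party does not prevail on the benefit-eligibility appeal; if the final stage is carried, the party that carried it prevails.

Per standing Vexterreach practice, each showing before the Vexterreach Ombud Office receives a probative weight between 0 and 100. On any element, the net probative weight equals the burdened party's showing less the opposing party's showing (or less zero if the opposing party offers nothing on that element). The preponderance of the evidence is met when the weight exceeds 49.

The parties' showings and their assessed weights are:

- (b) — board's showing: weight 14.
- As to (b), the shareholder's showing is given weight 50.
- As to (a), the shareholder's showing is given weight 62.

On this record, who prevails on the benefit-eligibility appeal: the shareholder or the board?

board

Stage 1 — burden on shareholder; standard: the preponderance of the evidence (weight exceeds 49).
    (a): 62 > 49 [met]
    (b): 50 − 14 = 36 ≤ 49 [not met]
  Stage 1 not carried; the shareholder fails its burden.
The board prevails.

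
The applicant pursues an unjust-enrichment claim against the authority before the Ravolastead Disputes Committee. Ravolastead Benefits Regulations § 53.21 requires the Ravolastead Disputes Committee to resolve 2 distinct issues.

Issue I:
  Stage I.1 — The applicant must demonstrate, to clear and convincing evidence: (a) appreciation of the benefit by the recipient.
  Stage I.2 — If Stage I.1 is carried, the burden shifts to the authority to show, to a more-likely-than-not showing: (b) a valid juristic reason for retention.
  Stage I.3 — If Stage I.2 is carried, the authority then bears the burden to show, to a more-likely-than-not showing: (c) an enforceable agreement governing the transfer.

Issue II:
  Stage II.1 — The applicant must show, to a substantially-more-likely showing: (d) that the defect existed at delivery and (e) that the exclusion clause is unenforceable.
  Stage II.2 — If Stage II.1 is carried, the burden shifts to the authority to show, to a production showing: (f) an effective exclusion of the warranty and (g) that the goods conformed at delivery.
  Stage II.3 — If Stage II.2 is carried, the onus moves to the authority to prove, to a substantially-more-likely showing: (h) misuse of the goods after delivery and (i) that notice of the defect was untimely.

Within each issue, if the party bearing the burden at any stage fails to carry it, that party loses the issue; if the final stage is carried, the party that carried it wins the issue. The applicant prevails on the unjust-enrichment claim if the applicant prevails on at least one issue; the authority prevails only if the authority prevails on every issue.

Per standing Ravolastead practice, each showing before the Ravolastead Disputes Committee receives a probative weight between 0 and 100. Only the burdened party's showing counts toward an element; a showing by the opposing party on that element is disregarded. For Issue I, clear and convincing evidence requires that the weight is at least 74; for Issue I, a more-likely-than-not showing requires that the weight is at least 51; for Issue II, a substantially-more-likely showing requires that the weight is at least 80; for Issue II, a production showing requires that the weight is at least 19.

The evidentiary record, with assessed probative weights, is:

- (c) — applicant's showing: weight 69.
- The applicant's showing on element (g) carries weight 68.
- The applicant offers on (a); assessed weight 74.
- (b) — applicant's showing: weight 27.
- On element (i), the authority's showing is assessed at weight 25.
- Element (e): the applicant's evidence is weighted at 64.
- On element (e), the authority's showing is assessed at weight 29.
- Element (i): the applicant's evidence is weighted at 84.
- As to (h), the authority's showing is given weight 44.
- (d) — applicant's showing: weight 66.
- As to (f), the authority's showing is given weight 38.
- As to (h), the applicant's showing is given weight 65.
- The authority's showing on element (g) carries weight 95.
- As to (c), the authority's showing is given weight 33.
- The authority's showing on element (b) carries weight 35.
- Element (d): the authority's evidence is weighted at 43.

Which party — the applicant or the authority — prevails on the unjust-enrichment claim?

applicant

— Issue I —
Stage I.1 — burden on applicant; standard: clear and convincing evidence (weight is at least 74).
    (a): 74 ≥ 74 [met]
  The applicant carries Stage I.1; the authority now bears the burden.
Stage I.2 — burden on authority; standard: a more-likely-than-not showing (weight is at least 51).
    (b): 35 (applicant's 27 disregarded) < 51 [not met]
  Stage I.2 not carried; the authority fails its burden.
The applicant prevails on this issue.
— Issue II —
At Stage II.1 the applicant must meet a substantially-more-likely showing (weight is at least 80): on (d) the weight is 66 (the authority's 43 is given no effect), < 80, so (d) does not meet the standard; on (e) the weight is 64 (the authority's 29 is given no effect), which does not reach 80, so (e) does not meet the standard.
  Not every element is met, so the applicant fails to carry Stage II.1.
The analysis ends at Stage II.1; the authority prevails on this issue.
Per-issue: Issue I → applicant; Issue II → authority. The applicant must prevail on at least one issue; overall, the applicant prevails.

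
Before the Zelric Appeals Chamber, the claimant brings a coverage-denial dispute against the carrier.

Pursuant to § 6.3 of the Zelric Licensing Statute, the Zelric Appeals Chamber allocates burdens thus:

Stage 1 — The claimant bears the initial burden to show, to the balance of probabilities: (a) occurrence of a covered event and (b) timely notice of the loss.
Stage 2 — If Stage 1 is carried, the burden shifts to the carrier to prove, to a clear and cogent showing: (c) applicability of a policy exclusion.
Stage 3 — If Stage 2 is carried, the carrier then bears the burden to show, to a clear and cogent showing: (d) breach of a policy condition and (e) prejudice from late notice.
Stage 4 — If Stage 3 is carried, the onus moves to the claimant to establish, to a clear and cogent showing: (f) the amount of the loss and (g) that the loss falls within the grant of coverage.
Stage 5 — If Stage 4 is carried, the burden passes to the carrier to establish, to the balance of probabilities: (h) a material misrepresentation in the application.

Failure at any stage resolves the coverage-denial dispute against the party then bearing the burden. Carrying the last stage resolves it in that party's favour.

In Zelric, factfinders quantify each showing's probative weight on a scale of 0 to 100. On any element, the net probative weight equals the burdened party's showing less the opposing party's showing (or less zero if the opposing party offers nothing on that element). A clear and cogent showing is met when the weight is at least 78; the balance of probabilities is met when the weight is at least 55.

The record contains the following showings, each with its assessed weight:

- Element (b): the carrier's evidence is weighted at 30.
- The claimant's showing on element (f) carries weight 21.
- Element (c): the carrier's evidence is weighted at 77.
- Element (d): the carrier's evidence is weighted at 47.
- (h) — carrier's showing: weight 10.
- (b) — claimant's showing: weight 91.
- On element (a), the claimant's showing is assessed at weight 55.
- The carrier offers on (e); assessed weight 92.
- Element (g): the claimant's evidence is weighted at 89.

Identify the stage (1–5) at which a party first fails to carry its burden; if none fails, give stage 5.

At Stage 1 the claimant must meet the balance of probabilities (weight is at least 55): on (a) the weight is 55, which does reach 55, so (a) meets the standard; on (b) the weight is 91 less the opposing 30 gives net 61, ≥ 55, so (b) meets the standard.
  All elements met. The burden passes to the carrier.
At Stage 2 the carrier must meet a clear and cogent showing (weight is at least 78): on (c) the weight is 77, which does not reach 78, so (c) does not meet the standard.
  Not every element is met, so the carrier fails to carry Stage 2.
The analysis ends at Stage 2; the claimant prevails.

stage 2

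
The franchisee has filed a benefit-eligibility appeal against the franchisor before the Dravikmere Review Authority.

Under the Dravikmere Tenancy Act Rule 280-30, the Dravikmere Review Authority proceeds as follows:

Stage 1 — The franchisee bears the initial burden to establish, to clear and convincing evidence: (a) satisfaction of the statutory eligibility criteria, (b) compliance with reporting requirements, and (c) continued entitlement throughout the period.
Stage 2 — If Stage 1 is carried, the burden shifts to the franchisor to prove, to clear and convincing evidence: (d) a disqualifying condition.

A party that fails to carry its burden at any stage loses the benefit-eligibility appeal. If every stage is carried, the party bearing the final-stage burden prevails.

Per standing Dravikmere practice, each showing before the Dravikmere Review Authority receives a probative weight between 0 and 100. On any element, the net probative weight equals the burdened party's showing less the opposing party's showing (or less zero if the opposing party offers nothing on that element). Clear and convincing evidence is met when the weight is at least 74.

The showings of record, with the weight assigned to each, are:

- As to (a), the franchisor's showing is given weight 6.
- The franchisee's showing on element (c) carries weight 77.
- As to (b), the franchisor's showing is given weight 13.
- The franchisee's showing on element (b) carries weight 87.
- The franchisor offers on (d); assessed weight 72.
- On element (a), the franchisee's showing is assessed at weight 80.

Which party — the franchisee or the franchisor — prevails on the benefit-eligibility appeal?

franchisee

Stage 1 — burden on franchisee; standard: clear and convincing evidence (weight is at least 74).
    (a): 80 − 6 = 74 ≥ 74 [met]
    (b): 87 − 13 = 74 ≥ 74 [met]
    (c): 77 ≥ 74 [met]
  Stage 1 carried; the burden shifts to the franchisor.
Stage 2 — burden on franchisor; standard: clear and convincing evidence (weight is at least 74).
    (d): 72 < 74 [not met]
  Not every element is met, so the franchisor fails to carry Stage 2.
The franchisee prevails.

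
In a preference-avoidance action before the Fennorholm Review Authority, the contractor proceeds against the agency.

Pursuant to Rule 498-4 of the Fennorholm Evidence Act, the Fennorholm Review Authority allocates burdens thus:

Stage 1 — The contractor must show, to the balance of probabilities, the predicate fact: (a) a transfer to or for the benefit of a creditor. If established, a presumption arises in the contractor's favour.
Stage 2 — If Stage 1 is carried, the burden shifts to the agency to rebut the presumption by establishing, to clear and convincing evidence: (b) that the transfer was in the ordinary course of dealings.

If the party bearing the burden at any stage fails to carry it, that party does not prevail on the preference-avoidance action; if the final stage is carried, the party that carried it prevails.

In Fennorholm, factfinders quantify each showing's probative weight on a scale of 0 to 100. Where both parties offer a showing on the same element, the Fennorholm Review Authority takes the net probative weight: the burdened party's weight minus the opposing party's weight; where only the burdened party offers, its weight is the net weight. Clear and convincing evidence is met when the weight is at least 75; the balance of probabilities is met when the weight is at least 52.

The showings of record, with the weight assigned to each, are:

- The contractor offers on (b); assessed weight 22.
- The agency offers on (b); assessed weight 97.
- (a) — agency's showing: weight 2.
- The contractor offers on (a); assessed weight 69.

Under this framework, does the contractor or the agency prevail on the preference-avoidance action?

Stage 1 — burden on contractor; standard: the balance of probabilities (weight is at least 52).
    (a): 69 − 2 = 67 ≥ 52 [met]
  All elements met. The burden passes to the agency.
Stage 2 — burden on agency; standard: clear and convincing evidence (weight is at least 75).
    (b): 97 − 22 = 75 ≥ 75 [met]
  The agency carries the last stage.
Every stage carried; the agency prevails.

agency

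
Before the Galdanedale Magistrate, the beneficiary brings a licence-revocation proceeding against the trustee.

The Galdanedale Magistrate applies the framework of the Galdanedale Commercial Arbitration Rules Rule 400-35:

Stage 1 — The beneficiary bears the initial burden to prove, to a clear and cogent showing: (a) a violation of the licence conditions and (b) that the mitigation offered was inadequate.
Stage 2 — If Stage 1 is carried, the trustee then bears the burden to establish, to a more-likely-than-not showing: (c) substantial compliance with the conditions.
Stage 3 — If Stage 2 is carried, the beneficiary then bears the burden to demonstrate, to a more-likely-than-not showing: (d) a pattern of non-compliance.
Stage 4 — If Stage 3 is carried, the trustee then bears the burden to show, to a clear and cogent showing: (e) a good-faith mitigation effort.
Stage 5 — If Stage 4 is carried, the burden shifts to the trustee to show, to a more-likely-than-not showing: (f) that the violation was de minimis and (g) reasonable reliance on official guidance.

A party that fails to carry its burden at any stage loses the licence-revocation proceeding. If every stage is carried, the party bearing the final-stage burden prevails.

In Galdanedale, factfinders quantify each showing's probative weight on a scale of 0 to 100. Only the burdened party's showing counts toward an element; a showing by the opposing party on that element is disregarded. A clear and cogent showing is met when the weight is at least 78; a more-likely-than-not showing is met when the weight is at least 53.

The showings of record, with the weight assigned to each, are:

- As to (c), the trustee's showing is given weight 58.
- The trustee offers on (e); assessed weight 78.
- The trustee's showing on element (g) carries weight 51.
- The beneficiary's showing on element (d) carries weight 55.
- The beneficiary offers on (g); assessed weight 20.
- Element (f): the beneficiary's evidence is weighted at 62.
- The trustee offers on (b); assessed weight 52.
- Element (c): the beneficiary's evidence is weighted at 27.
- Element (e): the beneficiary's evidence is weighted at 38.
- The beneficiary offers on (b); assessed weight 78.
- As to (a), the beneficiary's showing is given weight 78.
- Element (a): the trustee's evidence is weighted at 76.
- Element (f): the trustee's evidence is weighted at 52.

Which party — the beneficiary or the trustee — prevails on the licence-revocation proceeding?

beneficiary

At Stage 1 the beneficiary must meet a clear and cogent showing (weight is at least 78): on (a) the weight is 78 (the trustee's 76 is given no effect), ≥ 78, so (a) meets the standard; on (b) the weight is 78 (the trustee's 52 is given no effect), which does reach 78, so (b) meets the standard.
  Stage 1 is satisfied; the onus moves to the trustee.
At Stage 2 the trustee must meet a more-likely-than-not showing (weight is at least 53): on (c) the weight is 58 (the beneficiary's 27 is given no effect), ≥ 53, so (c) meets the standard.
  Stage 2 carried; the burden shifts to the beneficiary.
At Stage 3 the beneficiary must meet a more-likely-than-not showing (weight is at least 53): on (d) the weight is 55, which does reach 53, so (d) meets the standard.
  The beneficiary carries Stage 3; the trustee now bears the burden.
At Stage 4 the trustee must meet a clear and cogent showing (weight is at least 78): on (e) the weight is 78 (the beneficiary's 38 is given no effect), which does reach 78, so (e) meets the standard.
  Stage 4 carried; the burden remains with the trustee.
At Stage 5 the trustee must meet a more-likely-than-not showing (weight is at least 53): on (f) the weight is 52 (the beneficiary's 62 is given no effect), < 53, so (f) does not meet the standard; on (g) the weight is 51 (the beneficiary's 20 is given no effect), which does not reach 53, so (g) does not meet the standard.
  Not every element is met, so the trustee fails to carry Stage 5.
The beneficiary prevails.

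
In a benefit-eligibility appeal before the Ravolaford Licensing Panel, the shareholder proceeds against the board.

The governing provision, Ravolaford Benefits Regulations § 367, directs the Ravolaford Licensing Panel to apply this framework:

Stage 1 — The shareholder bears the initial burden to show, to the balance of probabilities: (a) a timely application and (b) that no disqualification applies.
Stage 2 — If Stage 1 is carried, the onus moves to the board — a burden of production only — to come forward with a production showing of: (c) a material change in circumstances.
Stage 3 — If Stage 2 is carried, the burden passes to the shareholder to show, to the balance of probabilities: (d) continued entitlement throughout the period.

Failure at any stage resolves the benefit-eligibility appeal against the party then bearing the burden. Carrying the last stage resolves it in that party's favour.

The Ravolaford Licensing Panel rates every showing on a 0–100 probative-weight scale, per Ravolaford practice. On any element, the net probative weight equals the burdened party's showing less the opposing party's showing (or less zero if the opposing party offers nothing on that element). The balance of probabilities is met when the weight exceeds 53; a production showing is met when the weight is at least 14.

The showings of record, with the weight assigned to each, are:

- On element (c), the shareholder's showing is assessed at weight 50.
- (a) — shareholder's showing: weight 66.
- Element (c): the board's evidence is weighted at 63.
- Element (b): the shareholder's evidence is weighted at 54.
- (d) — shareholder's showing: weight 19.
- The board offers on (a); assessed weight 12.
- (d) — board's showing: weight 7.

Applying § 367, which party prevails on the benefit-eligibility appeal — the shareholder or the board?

At Stage 1 the shareholder must meet the balance of probabilities (weight exceeds 53): on (a) the weight is 66 less the opposing 12 gives net 54, which does exceed 53, so (a) meets the standard; on (b) the weight is 54, which does exceed 53, so (b) meets the standard.
  The shareholder carries Stage 1; the board now bears the burden.
At Stage 2 the board must meet a production showing (weight is at least 14): on (c) the weight is 63 less the opposing 50 gives net 13, < 14, so (c) does not meet the standard.
  The board does not carry Stage 2.
The analysis ends at Stage 2; the shareholder prevails.

shareholder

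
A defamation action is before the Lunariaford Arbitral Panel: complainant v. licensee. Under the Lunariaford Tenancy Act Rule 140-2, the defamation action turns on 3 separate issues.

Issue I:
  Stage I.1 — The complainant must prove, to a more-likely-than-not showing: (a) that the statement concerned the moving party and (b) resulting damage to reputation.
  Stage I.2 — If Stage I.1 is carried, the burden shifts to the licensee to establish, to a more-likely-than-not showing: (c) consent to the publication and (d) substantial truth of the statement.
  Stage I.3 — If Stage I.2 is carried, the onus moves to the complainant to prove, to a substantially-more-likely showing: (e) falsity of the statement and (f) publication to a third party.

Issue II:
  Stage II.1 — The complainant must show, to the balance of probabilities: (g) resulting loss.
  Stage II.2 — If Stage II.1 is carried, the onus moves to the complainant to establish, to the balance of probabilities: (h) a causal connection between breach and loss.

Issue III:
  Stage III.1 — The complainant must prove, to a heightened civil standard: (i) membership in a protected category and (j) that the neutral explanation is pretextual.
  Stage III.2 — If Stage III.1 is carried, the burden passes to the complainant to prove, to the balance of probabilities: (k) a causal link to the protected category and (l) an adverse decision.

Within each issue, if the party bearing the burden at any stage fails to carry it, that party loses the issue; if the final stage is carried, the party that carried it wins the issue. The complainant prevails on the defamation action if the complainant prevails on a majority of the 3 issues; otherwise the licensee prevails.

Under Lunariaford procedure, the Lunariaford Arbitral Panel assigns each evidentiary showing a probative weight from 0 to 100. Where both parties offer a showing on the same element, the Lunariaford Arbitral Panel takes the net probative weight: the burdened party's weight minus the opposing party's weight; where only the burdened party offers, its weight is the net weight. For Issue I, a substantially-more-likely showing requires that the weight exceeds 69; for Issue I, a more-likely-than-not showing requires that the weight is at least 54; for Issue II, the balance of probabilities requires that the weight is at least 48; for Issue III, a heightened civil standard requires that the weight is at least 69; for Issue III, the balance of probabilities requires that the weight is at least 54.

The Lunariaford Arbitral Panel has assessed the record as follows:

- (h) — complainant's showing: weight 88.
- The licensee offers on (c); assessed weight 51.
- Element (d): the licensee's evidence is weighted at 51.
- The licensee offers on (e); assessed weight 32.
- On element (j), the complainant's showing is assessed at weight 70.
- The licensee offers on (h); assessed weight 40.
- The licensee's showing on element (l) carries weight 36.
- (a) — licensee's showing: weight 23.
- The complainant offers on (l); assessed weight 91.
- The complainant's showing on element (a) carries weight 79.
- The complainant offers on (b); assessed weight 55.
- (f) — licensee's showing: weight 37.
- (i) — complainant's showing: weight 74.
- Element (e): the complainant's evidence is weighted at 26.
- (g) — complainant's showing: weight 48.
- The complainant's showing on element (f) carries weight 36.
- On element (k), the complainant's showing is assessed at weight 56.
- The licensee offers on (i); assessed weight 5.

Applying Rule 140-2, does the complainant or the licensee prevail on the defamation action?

— Issue I —
Stage I.1 — burden on complainant; standard: a more-likely-than-not showing (weight is at least 54).
    (a): 79 − 23 = 56 ≥ 54 [met]
    (b): 55 ≥ 54 [met]
  Stage I.1 carried; the burden shifts to the licensee.
Stage I.2 — burden on licensee; standard: a more-likely-than-not showing (weight is at least 54).
    (c): 51 < 54 [not met]
    (d): 51 < 54 [not met]
  The licensee does not carry Stage I.2.
So the complainant prevails on this issue.
— Issue II —
Stage II.1 (complainant, the balance of probabilities, weight is at least 48): (g) 48 ≥ 48 — meets.
  Stage II.1 is satisfied; the complainant continues to bear the burden.
Stage II.2 (complainant, the balance of probabilities, weight is at least 48): (h) net 88−40=48 ≥ 48 — meets.
  All elements met at the final stage.
All stages carried — the complainant prevails on this issue.
— Issue III —
Stage III.1 (complainant, a heightened civil standard, weight is at least 69): (i) net 74−5=69 ≥ 69 — meets; (j) 70 ≥ 69 — meets.
  Stage III.1 is satisfied; the complainant continues to bear the burden.
Stage III.2 (complainant, the balance of probabilities, weight is at least 54): (k) 56 ≥ 54 — meets; (l) net 91−36=55 ≥ 54 — meets.
  The complainant carries the last stage.
With every stage satisfied, the complainant prevails on this issue.
Per-issue: Issue I → complainant; Issue II → complainant; Issue III → complainant. The complainant must prevail on a majority of issues; overall, the complainant prevails.

complainant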